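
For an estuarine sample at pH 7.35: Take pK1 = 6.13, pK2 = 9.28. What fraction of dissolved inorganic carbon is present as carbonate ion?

α₂ = 0.0110

α₂ = 1 / (1 + [H⁺]/K2 + [H⁺]²/(K1K2)) = 1 / (1 + 10^+1.93 + 10^+0.71)
   = 1 / (1 + 85.114 + 5.1286) = 1/91.242 = 0.01096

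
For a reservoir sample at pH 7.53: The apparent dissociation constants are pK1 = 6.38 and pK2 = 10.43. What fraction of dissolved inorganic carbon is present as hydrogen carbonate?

α₁ = 1 / (1 + [H⁺]/K1 + K2/[H⁺]) = 1 / (1 + 10^-1.15 + 10^-2.90)
   = 1 / (1 + 0.070795 + 0.0012589) = 1/1.0721 = 0.9328

α₁ = 0.933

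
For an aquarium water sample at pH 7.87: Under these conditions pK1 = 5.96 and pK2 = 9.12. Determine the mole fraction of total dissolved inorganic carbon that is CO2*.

α₀ = 1 / (1 + K1/[H⁺] + K1K2/[H⁺]²) = 1 / (1 + 10^+1.91 + 10^+0.66)
   = 1 / (1 + 81.283 + 4.5709) = 1/86.854 = 0.01151

α₀ = 0.0115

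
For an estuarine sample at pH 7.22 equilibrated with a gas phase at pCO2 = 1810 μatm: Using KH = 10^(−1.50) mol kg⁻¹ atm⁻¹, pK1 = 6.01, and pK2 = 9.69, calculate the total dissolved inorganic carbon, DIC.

[CO2*] = KH · pCO2 = 10^(−1.50) × 1810×10^-6 = 5.724×10^-5 mol/kg
α₀ = 1/(1 + K1/[H⁺] + K1K2/[H⁺]²) = 1/(1 + 10^+1.21 + 10^-1.26) = 0.05789
DIC = [CO2*]/α₀ = 5.724×10^-5 / 0.05789 = 0.989 mmol/kg

DIC = 0.989 mmol/kg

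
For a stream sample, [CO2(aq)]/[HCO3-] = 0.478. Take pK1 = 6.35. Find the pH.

pH = 6.67

From K1 = [H⁺][HCO3-]/[CO2(aq)]:  pH = pK1 − log₁₀([CO2(aq)]/[HCO3-])
log₁₀(0.478) = -0.321
pH = 6.35 − (-0.321) = 6.67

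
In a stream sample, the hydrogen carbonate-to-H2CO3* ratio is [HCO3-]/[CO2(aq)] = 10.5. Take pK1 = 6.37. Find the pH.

pH = 7.39

From K1 = [H⁺][HCO3-]/[CO2(aq)]:  pH = pK1 + log₁₀([HCO3-]/[CO2(aq)])
log₁₀(10.5) = +1.021
pH = 6.37 + (+1.021) = 7.39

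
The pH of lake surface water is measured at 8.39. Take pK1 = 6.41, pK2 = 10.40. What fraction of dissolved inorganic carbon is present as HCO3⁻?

α₁ = 1 / (1 + [H⁺]/K1 + K2/[H⁺]) = 1 / (1 + 10^-1.98 + 10^-2.01)
   = 1 / (1 + 0.010471 + 0.0097724) = 1/1.0202 = 0.9802

α₁ = 0.980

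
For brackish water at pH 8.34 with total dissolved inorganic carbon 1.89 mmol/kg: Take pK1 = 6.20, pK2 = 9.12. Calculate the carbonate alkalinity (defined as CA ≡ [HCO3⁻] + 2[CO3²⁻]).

CA = [HCO3⁻] + 2[CO3²⁻] = (α₁ + 2α₂)·DIC
At pH 8.34: [H⁺]/K1 = 10^-2.14 = 0.0072444, K2/[H⁺] = 10^-0.78 = 0.16596
α₁ = 1/(1 + 0.0072444 + 0.16596) = 1/1.1732 = 0.8524; α₂ = α₁·K2/[H⁺] = 0.1415
α₁ + 2α₂ = 1.1353
CA = 1.1353 × 1.89 = 2.15 mmol/kg

CA = 2.15 mmol/kg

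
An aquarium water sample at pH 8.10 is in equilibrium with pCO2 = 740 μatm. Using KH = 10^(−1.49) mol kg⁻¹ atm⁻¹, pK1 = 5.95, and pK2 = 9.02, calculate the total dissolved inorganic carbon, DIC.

DIC = 3.81 mmol/kg

[CO2*] = KH · pCO2 = 10^(−1.49) × 740×10^-6 = 2.395×10^-5 mol/kg
α₀ = 1/(1 + K1/[H⁺] + K1K2/[H⁺]²) = 1/(1 + 10^+2.15 + 10^+1.23) = 0.006280
DIC = [CO2*]/α₀ = 2.395×10^-5 / 0.006280 = 3.81 mmol/kg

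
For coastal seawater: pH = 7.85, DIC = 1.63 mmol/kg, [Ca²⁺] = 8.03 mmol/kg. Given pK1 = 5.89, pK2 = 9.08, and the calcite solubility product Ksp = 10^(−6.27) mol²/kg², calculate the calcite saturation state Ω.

Ω = 1.34

α₂ = 1 / (1 + [H⁺]/K2 + [H⁺]²/(K1K2)) = 1 / (1 + 10^+1.23 + 10^-0.73)
   = 1 / (1 + 16.982 + 0.18621) = 1/18.169 = 0.05504
[CO3²⁻] = α₂ × DIC = 0.05504 × 1.63 = 0.08971 mmol/kg
Ksp = 10^(−6.27) = 5.370×10^-7
Ω = [Ca²⁺][CO3²⁻]/Ksp = (8.03×10^-3)(8.971×10^-5) / 5.370×10^-7 = 1.34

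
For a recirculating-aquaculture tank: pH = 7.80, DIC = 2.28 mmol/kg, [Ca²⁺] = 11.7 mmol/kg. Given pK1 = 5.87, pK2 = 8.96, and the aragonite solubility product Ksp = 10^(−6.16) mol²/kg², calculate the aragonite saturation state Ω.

Ω = 2.47

α₂ = 1 / (1 + [H⁺]/K2 + [H⁺]²/(K1K2)) = 1 / (1 + 10^+1.16 + 10^-0.77)
   = 1 / (1 + 14.454 + 0.16982) = 1/15.624 = 0.06400
[CO3²⁻] = α₂ × DIC = 0.06400 × 2.28 = 0.1459 mmol/kg
Ksp = 10^(−6.16) = 6.918×10^-7
Ω = [Ca²⁺][CO3²⁻]/Ksp = (11.7×10^-3)(1.459×10^-4) / 6.918×10^-7 = 2.47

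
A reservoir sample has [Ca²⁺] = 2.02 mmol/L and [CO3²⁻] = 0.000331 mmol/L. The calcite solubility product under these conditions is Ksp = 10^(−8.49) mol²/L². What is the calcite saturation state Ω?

Ksp = 10^(−8.49) = 3.236×10^-9
Ω = [Ca²⁺][CO3²⁻]/Ksp = (2.02×10^-3)(0.000331×10^-3) / 3.236×10^-9 = 0.207

Ω = 0.207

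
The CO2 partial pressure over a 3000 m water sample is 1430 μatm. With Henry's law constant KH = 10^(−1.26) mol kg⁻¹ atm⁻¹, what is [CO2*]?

[CO2*] = 78.6 μmol/kg

KH = 10^(−1.26) = 5.495×10^-2 mol kg⁻¹ atm⁻¹
[CO2*] = KH · pCO2 = 5.495×10^-2 × 1430×10^-6 atm = 7.86×10^-5 mol/kg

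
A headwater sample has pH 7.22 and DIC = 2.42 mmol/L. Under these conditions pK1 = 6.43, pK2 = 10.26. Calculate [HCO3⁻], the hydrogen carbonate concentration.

α₁ = 1 / (1 + [H⁺]/K1 + K2/[H⁺]) = 1 / (1 + 10^-0.79 + 10^-3.04)
   = 1 / (1 + 0.16218 + 0.00091201) = 1/1.1631 = 0.8598
[HCO3⁻] = α₁ × DIC = 0.8598 × 2.42 = 2.08 mmol/L

[HCO3⁻] = 2.08 mmol/L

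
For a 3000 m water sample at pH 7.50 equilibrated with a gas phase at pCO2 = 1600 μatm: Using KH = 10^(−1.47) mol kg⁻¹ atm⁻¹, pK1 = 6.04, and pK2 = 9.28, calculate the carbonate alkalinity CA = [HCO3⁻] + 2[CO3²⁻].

CA = 1.62 mmol/kg

[CO2*] = KH · pCO2 = 10^(−1.47) × 1600×10^-6 = 5.422×10^-5 mol/kg
α₀ = 1/(1 + K1/[H⁺] + K1K2/[H⁺]²) = 1/(1 + 10^+1.46 + 10^-0.32) = 0.03298
DIC = [CO2*]/α₀ = 5.422×10^-5 / 0.03298 = 1.644 mmol/kg
CA = (α₁ + 2α₂)·DIC = (0.9512 + 2×0.01579) × 1.644 = 1.62 mmol/kg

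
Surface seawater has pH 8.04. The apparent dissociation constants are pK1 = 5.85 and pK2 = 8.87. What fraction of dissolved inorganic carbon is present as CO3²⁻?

α₂ = 1 / (1 + [H⁺]/K2 + [H⁺]²/(K1K2)) = 1 / (1 + 10^+0.83 + 10^-1.36)
   = 1 / (1 + 6.7608 + 0.043652) = 1/7.8045 = 0.1281

α₂ = 0.128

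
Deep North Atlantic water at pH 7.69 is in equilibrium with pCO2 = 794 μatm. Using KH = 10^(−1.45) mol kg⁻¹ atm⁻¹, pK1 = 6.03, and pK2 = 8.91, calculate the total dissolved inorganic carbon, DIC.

DIC = 1.39 mmol/kg

[CO2*] = KH · pCO2 = 10^(−1.45) × 794×10^-6 = 2.817×10^-5 mol/kg
α₀ = 1/(1 + K1/[H⁺] + K1K2/[H⁺]²) = 1/(1 + 10^+1.66 + 10^+0.44) = 0.02022
DIC = [CO2*]/α₀ = 2.817×10^-5 / 0.02022 = 1.39 mmol/kg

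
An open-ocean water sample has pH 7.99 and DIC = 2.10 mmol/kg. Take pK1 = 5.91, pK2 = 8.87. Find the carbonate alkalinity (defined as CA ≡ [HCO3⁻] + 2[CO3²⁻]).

CA = [HCO3⁻] + 2[CO3²⁻] = (α₁ + 2α₂)·DIC
At pH 7.99: [H⁺]/K1 = 10^-2.08 = 0.0083176, K2/[H⁺] = 10^-0.88 = 0.13183
α₁ = 1/(1 + 0.0083176 + 0.13183) = 1/1.1401 = 0.8771; α₂ = α₁·K2/[H⁺] = 0.1156
α₁ + 2α₂ = 1.1083
CA = 1.1083 × 2.10 = 2.33 mmol/kg

CA = 2.33 mmol/kg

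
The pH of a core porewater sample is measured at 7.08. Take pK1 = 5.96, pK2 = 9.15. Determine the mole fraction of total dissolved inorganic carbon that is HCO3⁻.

α₁ = 1 / (1 + [H⁺]/K1 + K2/[H⁺]) = 1 / (1 + 10^-1.12 + 10^-2.07)
   = 1 / (1 + 0.075858 + 0.0085114) = 1/1.0844 = 0.9222

α₁ = 0.922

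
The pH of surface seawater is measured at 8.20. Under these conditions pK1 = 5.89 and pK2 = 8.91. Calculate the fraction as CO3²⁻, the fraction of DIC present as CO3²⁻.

α₂ = 0.163

α₂ = 1 / (1 + [H⁺]/K2 + [H⁺]²/(K1K2)) = 1 / (1 + 10^+0.71 + 10^-1.60)
   = 1 / (1 + 5.1286 + 0.025119) = 1/6.1537 = 0.1625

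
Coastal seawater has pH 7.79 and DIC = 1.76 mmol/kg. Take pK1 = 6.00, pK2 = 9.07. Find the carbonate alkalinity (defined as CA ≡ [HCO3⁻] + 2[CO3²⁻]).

CA = 1.82 mmol/kg

CA = [HCO3⁻] + 2[CO3²⁻] = (α₁ + 2α₂)·DIC
At pH 7.79: [H⁺]/K1 = 10^-1.79 = 0.016218, K2/[H⁺] = 10^-1.28 = 0.052481
α₁ = 1/(1 + 0.016218 + 0.052481) = 1/1.0687 = 0.9357; α₂ = α₁·K2/[H⁺] = 0.04911
α₁ + 2α₂ = 1.0339
CA = 1.0339 × 1.76 = 1.82 mmol/kg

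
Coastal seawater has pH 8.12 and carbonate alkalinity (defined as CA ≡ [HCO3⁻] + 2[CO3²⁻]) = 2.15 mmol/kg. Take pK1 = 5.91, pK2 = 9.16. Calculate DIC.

CA = [HCO3⁻] + 2[CO3²⁻] = (α₁ + 2α₂)·DIC
At pH 8.12: [H⁺]/K1 = 10^-2.21 = 0.0061660, K2/[H⁺] = 10^-1.04 = 0.091201
α₁ = 1/(1 + 0.0061660 + 0.091201) = 1/1.0974 = 0.9113; α₂ = α₁·K2/[H⁺] = 0.08311
α₁ + 2α₂ = 1.0775
DIC = CA / (α₁ + 2α₂) = 2.15 / 1.0775 = 2.00 mmol/kg

DIC = 2.00 mmol/kg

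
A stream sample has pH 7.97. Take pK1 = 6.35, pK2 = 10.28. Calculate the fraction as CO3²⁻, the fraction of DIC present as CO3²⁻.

α₂ = 1 / (1 + [H⁺]/K2 + [H⁺]²/(K1K2)) = 1 / (1 + 10^+2.31 + 10^+0.69)
   = 1 / (1 + 204.17 + 4.8978) = 1/210.07 = 0.004760

α₂ = 0.00476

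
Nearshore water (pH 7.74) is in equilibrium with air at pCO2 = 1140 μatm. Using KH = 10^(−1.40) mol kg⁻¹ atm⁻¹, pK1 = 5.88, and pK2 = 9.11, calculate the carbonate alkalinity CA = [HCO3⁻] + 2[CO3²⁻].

CA = 3.57 mmol/kg

[CO2*] = KH · pCO2 = 10^(−1.40) × 1140×10^-6 = 4.538×10^-5 mol/kg
α₀ = 1/(1 + K1/[H⁺] + K1K2/[H⁺]²) = 1/(1 + 10^+1.86 + 10^+0.49) = 0.01307
DIC = [CO2*]/α₀ = 4.538×10^-5 / 0.01307 = 3.473 mmol/kg
CA = (α₁ + 2α₂)·DIC = (0.9466 + 2×0.04038) × 3.473 = 3.57 mmol/kg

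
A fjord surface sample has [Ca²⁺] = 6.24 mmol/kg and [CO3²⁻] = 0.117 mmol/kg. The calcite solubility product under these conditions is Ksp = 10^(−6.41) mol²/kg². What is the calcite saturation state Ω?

Ω = 1.88

Ksp = 10^(−6.41) = 3.890×10^-7
Ω = [Ca²⁺][CO3²⁻]/Ksp = (6.24×10^-3)(0.117×10^-3) / 3.890×10^-7 = 1.88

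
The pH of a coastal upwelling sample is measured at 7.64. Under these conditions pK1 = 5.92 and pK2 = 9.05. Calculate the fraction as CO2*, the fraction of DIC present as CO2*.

α₀ = 0.0180

α₀ = 1 / (1 + K1/[H⁺] + K1K2/[H⁺]²) = 1 / (1 + 10^+1.72 + 10^+0.31)
   = 1 / (1 + 52.481 + 2.0417) = 1/55.522 = 0.01801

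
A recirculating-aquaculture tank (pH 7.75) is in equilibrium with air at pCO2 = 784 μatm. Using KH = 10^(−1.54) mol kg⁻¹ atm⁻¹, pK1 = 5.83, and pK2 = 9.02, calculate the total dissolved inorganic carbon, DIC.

[CO2*] = KH · pCO2 = 10^(−1.54) × 784×10^-6 = 2.261×10^-5 mol/kg
α₀ = 1/(1 + K1/[H⁺] + K1K2/[H⁺]²) = 1/(1 + 10^+1.92 + 10^+0.65) = 0.01128
DIC = [CO2*]/α₀ = 2.261×10^-5 / 0.01128 = 2.00 mmol/kg

DIC = 2.00 mmol/kg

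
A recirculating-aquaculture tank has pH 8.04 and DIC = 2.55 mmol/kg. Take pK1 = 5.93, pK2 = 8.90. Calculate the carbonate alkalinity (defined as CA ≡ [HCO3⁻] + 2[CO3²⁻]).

CA = [HCO3⁻] + 2[CO3²⁻] = (α₁ + 2α₂)·DIC
At pH 8.04: [H⁺]/K1 = 10^-2.11 = 0.0077625, K2/[H⁺] = 10^-0.86 = 0.13804
α₁ = 1/(1 + 0.0077625 + 0.13804) = 1/1.1458 = 0.8728; α₂ = α₁·K2/[H⁺] = 0.1205
α₁ + 2α₂ = 1.1137
CA = 1.1137 × 2.55 = 2.84 mmol/kg

CA = 2.84 mmol/kg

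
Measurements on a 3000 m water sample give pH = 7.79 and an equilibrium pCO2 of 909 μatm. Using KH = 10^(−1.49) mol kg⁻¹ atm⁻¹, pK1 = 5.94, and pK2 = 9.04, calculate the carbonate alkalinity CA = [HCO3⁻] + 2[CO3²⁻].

[CO2*] = KH · pCO2 = 10^(−1.49) × 909×10^-6 = 2.941×10^-5 mol/kg
α₀ = 1/(1 + K1/[H⁺] + K1K2/[H⁺]²) = 1/(1 + 10^+1.85 + 10^+0.60) = 0.01320
DIC = [CO2*]/α₀ = 2.941×10^-5 / 0.01320 = 2.229 mmol/kg
CA = (α₁ + 2α₂)·DIC = (0.9343 + 2×0.05254) × 2.229 = 2.32 mmol/kg

CA = 2.32 mmol/kg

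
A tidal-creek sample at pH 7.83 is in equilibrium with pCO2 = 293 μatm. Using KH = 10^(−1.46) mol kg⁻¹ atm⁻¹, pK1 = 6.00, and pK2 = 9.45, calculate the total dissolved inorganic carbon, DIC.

DIC = 0.713 mmol/kg

[CO2*] = KH · pCO2 = 10^(−1.46) × 293×10^-6 = 1.016×10^-5 mol/kg
α₀ = 1/(1 + K1/[H⁺] + K1K2/[H⁺]²) = 1/(1 + 10^+1.83 + 10^+0.21) = 0.01424
DIC = [CO2*]/α₀ = 1.016×10^-5 / 0.01424 = 0.713 mmol/kg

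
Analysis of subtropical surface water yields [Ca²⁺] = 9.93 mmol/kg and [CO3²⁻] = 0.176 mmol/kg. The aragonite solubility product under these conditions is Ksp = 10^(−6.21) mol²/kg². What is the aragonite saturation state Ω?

Ω = 2.83

Ksp = 10^(−6.21) = 6.166×10^-7
Ω = [Ca²⁺][CO3²⁻]/Ksp = (9.93×10^-3)(0.176×10^-3) / 6.166×10^-7 = 2.83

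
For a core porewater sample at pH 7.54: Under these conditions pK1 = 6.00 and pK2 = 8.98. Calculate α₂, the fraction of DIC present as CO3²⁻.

α₂ = 1 / (1 + [H⁺]/K2 + [H⁺]²/(K1K2)) = 1 / (1 + 10^+1.44 + 10^-0.10)
   = 1 / (1 + 27.542 + 0.79433) = 1/29.337 = 0.03409

α₂ = 0.0341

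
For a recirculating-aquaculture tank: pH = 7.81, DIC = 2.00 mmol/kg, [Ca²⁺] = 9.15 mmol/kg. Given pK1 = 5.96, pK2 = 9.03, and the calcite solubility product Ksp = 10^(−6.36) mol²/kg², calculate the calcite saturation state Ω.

Ω = 2.35

α₂ = 1 / (1 + [H⁺]/K2 + [H⁺]²/(K1K2)) = 1 / (1 + 10^+1.22 + 10^-0.63)
   = 1 / (1 + 16.596 + 0.23442) = 1/17.830 = 0.05608
[CO3²⁻] = α₂ × DIC = 0.05608 × 2.00 = 0.1122 mmol/kg
Ksp = 10^(−6.36) = 4.365×10^-7
Ω = [Ca²⁺][CO3²⁻]/Ksp = (9.15×10^-3)(1.122×10^-4) / 4.365×10^-7 = 2.35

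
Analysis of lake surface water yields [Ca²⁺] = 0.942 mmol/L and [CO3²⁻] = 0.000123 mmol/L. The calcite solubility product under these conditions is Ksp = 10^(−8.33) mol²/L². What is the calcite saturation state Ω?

Ω = 0.0248

Ksp = 10^(−8.33) = 4.677×10^-9
Ω = [Ca²⁺][CO3²⁻]/Ksp = (0.942×10^-3)(0.000123×10^-3) / 4.677×10^-9 = 0.0248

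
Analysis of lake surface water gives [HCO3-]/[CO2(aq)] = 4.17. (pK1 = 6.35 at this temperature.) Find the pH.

pH = 6.97

From K1 = [H⁺][HCO3-]/[CO2(aq)]:  pH = pK1 + log₁₀([HCO3-]/[CO2(aq)])
log₁₀(4.17) = +0.620
pH = 6.35 + (+0.620) = 6.97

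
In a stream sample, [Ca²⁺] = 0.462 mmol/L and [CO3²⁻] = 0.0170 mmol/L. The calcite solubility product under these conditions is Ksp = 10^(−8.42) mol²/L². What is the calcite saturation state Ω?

Ω = 2.07

Ksp = 10^(−8.42) = 3.802×10^-9
Ω = [Ca²⁺][CO3²⁻]/Ksp = (0.462×10^-3)(0.0170×10^-3) / 3.802×10^-9 = 2.07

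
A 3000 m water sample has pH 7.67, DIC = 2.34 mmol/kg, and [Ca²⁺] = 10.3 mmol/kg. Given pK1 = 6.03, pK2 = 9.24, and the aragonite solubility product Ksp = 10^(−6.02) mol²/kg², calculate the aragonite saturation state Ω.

α₂ = 1 / (1 + [H⁺]/K2 + [H⁺]²/(K1K2)) = 1 / (1 + 10^+1.57 + 10^-0.07)
   = 1 / (1 + 37.154 + 0.85114) = 1/39.005 = 0.02564
[CO3²⁻] = α₂ × DIC = 0.02564 × 2.34 = 0.05999 mmol/kg
Ksp = 10^(−6.02) = 9.550×10^-7
Ω = [Ca²⁺][CO3²⁻]/Ksp = (10.3×10^-3)(5.999×10^-5) / 9.550×10^-7 = 0.647

Ω = 0.647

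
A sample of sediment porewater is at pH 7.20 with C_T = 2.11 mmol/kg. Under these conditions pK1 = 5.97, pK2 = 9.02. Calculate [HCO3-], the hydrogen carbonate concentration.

[HCO3⁻] = 1.96 mmol/kg

α₁ = 1 / (1 + [H⁺]/K1 + K2/[H⁺]) = 1 / (1 + 10^-1.23 + 10^-1.82)
   = 1 / (1 + 0.058884 + 0.015136) = 1/1.0740 = 0.9311
[HCO3⁻] = α₁ × DIC = 0.9311 × 2.11 = 1.96 mmol/kg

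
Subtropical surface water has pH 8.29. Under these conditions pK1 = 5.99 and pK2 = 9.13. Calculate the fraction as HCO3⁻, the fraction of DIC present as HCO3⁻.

α₁ = 1 / (1 + [H⁺]/K1 + K2/[H⁺]) = 1 / (1 + 10^-2.30 + 10^-0.84)
   = 1 / (1 + 0.0050119 + 0.14454) = 1/1.1496 = 0.8699

α₁ = 0.870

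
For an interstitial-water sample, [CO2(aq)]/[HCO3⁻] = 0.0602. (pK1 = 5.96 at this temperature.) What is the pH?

From K1 = [H⁺][HCO3⁻]/[CO2(aq)]:  pH = pK1 − log₁₀([CO2(aq)]/[HCO3⁻])
log₁₀(0.0602) = -1.220
pH = 5.96 − (-1.220) = 7.18

pH = 7.18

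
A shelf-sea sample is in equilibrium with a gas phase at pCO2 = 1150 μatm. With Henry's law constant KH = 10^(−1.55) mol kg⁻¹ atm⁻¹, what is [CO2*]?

KH = 10^(−1.55) = 2.818×10^-2 mol kg⁻¹ atm⁻¹
[CO2*] = KH · pCO2 = 2.818×10^-2 × 1150×10^-6 atm = 3.24×10^-5 mol/kg

[CO2*] = 32.4 μmol/kg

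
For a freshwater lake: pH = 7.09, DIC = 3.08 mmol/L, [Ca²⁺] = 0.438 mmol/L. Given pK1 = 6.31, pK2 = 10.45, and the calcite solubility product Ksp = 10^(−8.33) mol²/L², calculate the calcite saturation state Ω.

α₂ = 1 / (1 + [H⁺]/K2 + [H⁺]²/(K1K2)) = 1 / (1 + 10^+3.36 + 10^+2.58)
   = 1 / (1 + 2290.9 + 380.19) = 1/2672.1 = 0.0003742
[CO3²⁻] = α₂ × DIC = 0.0003742 × 3.08 = 0.001153 mmol/L = 1.153 μmol/L
Ksp = 10^(−8.33) = 4.677×10^-9
Ω = [Ca²⁺][CO3²⁻]/Ksp = (0.438×10^-3)(1.153×10^-6) / 4.677×10^-9 = 0.108

Ω = 0.108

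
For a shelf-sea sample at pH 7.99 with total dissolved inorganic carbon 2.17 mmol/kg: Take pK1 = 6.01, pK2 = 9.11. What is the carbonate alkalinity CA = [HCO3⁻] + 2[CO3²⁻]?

CA = [HCO3⁻] + 2[CO3²⁻] = (α₁ + 2α₂)·DIC
At pH 7.99: [H⁺]/K1 = 10^-1.98 = 0.010471, K2/[H⁺] = 10^-1.12 = 0.075858
α₁ = 1/(1 + 0.010471 + 0.075858) = 1/1.0863 = 0.9205; α₂ = α₁·K2/[H⁺] = 0.06983
α₁ + 2α₂ = 1.0602
CA = 1.0602 × 2.17 = 2.30 mmol/kg

CA = 2.30 mmol/kg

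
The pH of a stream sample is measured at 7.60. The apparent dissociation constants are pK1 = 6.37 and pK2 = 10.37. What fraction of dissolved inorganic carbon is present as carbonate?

α₂ = 1 / (1 + [H⁺]/K2 + [H⁺]²/(K1K2)) = 1 / (1 + 10^+2.77 + 10^+1.54)
   = 1 / (1 + 588.84 + 34.674) = 1/624.52 = 0.001601

α₂ = 0.00160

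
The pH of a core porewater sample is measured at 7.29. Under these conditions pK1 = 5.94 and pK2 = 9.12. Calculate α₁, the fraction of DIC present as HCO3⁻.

α₁ = 1 / (1 + [H⁺]/K1 + K2/[H⁺]) = 1 / (1 + 10^-1.35 + 10^-1.83)
   = 1 / (1 + 0.044668 + 0.014791) = 1/1.0595 = 0.9439

α₁ = 0.944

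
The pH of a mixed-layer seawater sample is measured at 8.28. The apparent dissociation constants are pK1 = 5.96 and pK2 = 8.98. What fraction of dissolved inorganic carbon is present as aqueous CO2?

α₀ = 1 / (1 + K1/[H⁺] + K1K2/[H⁺]²) = 1 / (1 + 10^+2.32 + 10^+1.62)
   = 1 / (1 + 208.93 + 41.687) = 1/251.62 = 0.003974

α₀ = 0.00397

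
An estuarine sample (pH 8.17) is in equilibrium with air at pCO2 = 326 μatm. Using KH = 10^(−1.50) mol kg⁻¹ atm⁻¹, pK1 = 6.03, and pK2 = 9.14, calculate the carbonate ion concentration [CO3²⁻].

[CO3²⁻] = 0.152 mmol/kg

[CO2*] = KH · pCO2 = 10^(−1.50) × 326×10^-6 = 1.031×10^-5 mol/kg
α₀ = 1/(1 + K1/[H⁺] + K1K2/[H⁺]²) = 1/(1 + 10^+2.14 + 10^+1.17) = 0.006501
DIC = [CO2*]/α₀ = 1.031×10^-5 / 0.006501 = 1.586 mmol/kg
[CO3²⁻] = α₂·DIC; α₂ = 0.09615, so [CO3²⁻] = 0.09615 × 1.586 = 0.152 mmol/kg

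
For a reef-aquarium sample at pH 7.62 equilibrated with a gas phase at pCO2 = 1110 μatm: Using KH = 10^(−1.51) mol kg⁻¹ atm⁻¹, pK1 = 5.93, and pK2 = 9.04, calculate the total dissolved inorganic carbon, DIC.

[CO2*] = KH · pCO2 = 10^(−1.51) × 1110×10^-6 = 3.430×10^-5 mol/kg
α₀ = 1/(1 + K1/[H⁺] + K1K2/[H⁺]²) = 1/(1 + 10^+1.69 + 10^+0.27) = 0.01929
DIC = [CO2*]/α₀ = 3.430×10^-5 / 0.01929 = 1.78 mmol/kg

DIC = 1.78 mmol/kg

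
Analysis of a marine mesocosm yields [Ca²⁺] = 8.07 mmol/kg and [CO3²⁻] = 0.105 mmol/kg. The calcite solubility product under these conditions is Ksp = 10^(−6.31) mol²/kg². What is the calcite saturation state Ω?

Ksp = 10^(−6.31) = 4.898×10^-7
Ω = [Ca²⁺][CO3²⁻]/Ksp = (8.07×10^-3)(0.105×10^-3) / 4.898×10^-7 = 1.73

Ω = 1.73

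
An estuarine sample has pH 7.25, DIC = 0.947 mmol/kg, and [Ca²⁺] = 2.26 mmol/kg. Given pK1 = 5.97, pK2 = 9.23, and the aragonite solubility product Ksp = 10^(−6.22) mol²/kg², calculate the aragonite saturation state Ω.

α₂ = 1 / (1 + [H⁺]/K2 + [H⁺]²/(K1K2)) = 1 / (1 + 10^+1.98 + 10^+0.70)
   = 1 / (1 + 95.499 + 5.0119) = 1/101.51 = 0.009851
[CO3²⁻] = α₂ × DIC = 0.009851 × 0.947 = 0.009329 mmol/kg = 9.329 μmol/kg
Ksp = 10^(−6.22) = 6.026×10^-7
Ω = [Ca²⁺][CO3²⁻]/Ksp = (2.26×10^-3)(9.329×10^-6) / 6.026×10^-7 = 0.0350

Ω = 0.0350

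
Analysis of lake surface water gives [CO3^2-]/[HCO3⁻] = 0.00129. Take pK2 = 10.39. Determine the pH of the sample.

From K2 = [H⁺][CO3^2-]/[HCO3⁻]:  pH = pK2 + log₁₀([CO3^2-]/[HCO3⁻])
log₁₀(0.00129) = -2.889
pH = 10.39 + (-2.889) = 7.50

pH = 7.50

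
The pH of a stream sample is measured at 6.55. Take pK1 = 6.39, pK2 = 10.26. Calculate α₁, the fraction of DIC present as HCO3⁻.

α₁ = 0.591

α₁ = 1 / (1 + [H⁺]/K1 + K2/[H⁺]) = 1 / (1 + 10^-0.16 + 10^-3.71)
   = 1 / (1 + 0.69183 + 0.00019498) = 1/1.6920 = 0.5910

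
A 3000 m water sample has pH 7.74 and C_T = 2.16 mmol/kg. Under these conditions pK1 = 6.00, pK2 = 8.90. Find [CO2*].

[CO2*] = 0.0361 mmol/kg

α₀ = 1 / (1 + K1/[H⁺] + K1K2/[H⁺]²) = 1 / (1 + 10^+1.74 + 10^+0.58)
   = 1 / (1 + 54.954 + 3.8019) = 1/59.756 = 0.01673
[CO2*] = α₀ × DIC = 0.01673 × 2.16 = 0.0361 mmol/kg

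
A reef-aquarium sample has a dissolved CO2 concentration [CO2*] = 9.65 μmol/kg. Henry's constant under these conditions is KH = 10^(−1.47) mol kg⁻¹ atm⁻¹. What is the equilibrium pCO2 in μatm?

KH = 10^(−1.47) = 3.388×10^-2 mol kg⁻¹ atm⁻¹
pCO2 = [CO2*]/KH = 9.65×10^-6 / 3.388×10^-2 = 2.85×10^-4 atm = 285 μatm

pCO2 = 285 μatm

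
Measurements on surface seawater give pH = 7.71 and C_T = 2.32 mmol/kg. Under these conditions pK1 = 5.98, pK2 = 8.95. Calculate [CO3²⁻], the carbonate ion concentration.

α₂ = 1 / (1 + [H⁺]/K2 + [H⁺]²/(K1K2)) = 1 / (1 + 10^+1.24 + 10^-0.49)
   = 1 / (1 + 17.378 + 0.32359) = 1/18.702 = 0.05347
[CO3²⁻] = α₂ × DIC = 0.05347 × 2.32 = 0.124 mmol/kg

[CO3²⁻] = 0.124 mmol/kg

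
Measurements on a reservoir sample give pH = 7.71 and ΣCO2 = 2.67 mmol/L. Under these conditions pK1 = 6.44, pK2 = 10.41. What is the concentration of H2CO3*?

[CO2*] = 0.136 mmol/L

α₀ = 1 / (1 + K1/[H⁺] + K1K2/[H⁺]²) = 1 / (1 + 10^+1.27 + 10^-1.43)
   = 1 / (1 + 18.621 + 0.037154) = 1/19.658 = 0.05087
[CO2*] = α₀ × DIC = 0.05087 × 2.67 = 0.136 mmol/L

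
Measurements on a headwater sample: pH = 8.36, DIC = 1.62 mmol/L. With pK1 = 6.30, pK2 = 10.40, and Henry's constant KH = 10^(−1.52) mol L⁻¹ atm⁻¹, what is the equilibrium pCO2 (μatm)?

pCO2 = 459 μatm

α₀ = 1 / (1 + K1/[H⁺] + K1K2/[H⁺]²) = 1 / (1 + 10^+2.06 + 10^+0.02)
   = 1 / (1 + 114.82 + 1.0471) = 1/116.86 = 0.008557
[CO2*] = α₀ × DIC = 0.008557 × 1.62 = 0.01386 mmol/L = 13.86 μmol/L
pCO2 = [CO2*]/KH = 1.386×10^-5 / 3.020×10^-2 = 459 μatm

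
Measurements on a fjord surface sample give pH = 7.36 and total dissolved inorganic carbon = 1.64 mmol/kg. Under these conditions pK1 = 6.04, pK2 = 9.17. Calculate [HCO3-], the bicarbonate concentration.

α₁ = 1 / (1 + [H⁺]/K1 + K2/[H⁺]) = 1 / (1 + 10^-1.32 + 10^-1.81)
   = 1 / (1 + 0.047863 + 0.015488) = 1/1.0634 = 0.9404
[HCO3⁻] = α₁ × DIC = 0.9404 × 1.64 = 1.54 mmol/kg

[HCO3⁻] = 1.54 mmol/kg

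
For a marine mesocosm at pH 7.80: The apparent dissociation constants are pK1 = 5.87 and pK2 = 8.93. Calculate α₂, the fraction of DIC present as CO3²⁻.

α₂ = 1 / (1 + [H⁺]/K2 + [H⁺]²/(K1K2)) = 1 / (1 + 10^+1.13 + 10^-0.80)
   = 1 / (1 + 13.490 + 0.15849) = 1/14.648 = 0.06827

α₂ = 0.0683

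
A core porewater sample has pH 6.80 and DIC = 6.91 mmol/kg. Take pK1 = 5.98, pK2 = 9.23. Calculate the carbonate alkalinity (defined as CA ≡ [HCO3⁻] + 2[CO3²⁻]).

CA = [HCO3⁻] + 2[CO3²⁻] = (α₁ + 2α₂)·DIC
At pH 6.80: [H⁺]/K1 = 10^-0.82 = 0.15136, K2/[H⁺] = 10^-2.43 = 0.0037154
α₁ = 1/(1 + 0.15136 + 0.0037154) = 1/1.1551 = 0.8657; α₂ = α₁·K2/[H⁺] = 0.003217
α₁ + 2α₂ = 0.8722
CA = 0.8722 × 6.91 = 6.03 mmol/kg

CA = 6.03 mmol/kg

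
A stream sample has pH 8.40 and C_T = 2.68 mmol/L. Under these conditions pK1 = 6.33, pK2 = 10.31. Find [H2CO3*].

[CO2*] = 0.0223 mmol/L

α₀ = 1 / (1 + K1/[H⁺] + K1K2/[H⁺]²) = 1 / (1 + 10^+2.07 + 10^+0.16)
   = 1 / (1 + 117.49 + 1.4454) = 1/119.94 = 0.008338
[CO2*] = α₀ × DIC = 0.008338 × 2.68 = 0.0223 mmol/L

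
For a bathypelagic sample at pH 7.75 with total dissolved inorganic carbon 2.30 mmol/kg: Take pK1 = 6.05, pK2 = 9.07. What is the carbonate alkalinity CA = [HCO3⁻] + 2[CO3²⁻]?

CA = 2.36 mmol/kg

CA = [HCO3⁻] + 2[CO3²⁻] = (α₁ + 2α₂)·DIC
At pH 7.75: [H⁺]/K1 = 10^-1.70 = 0.019953, K2/[H⁺] = 10^-1.32 = 0.047863
α₁ = 1/(1 + 0.019953 + 0.047863) = 1/1.0678 = 0.9365; α₂ = α₁·K2/[H⁺] = 0.04482
α₁ + 2α₂ = 1.0261
CA = 1.0261 × 2.30 = 2.36 mmol/kg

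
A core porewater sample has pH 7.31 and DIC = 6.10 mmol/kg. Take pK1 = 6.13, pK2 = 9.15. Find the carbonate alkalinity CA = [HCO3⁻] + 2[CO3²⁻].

CA = 5.81 mmol/kg

CA = [HCO3⁻] + 2[CO3²⁻] = (α₁ + 2α₂)·DIC
At pH 7.31: [H⁺]/K1 = 10^-1.18 = 0.066069, K2/[H⁺] = 10^-1.84 = 0.014454
α₁ = 1/(1 + 0.066069 + 0.014454) = 1/1.0805 = 0.9255; α₂ = α₁·K2/[H⁺] = 0.01338
α₁ + 2α₂ = 0.9522
CA = 0.9522 × 6.10 = 5.81 mmol/kg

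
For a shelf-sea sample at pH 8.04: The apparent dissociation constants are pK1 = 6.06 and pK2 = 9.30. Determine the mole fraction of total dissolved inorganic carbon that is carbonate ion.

α₂ = 1 / (1 + [H⁺]/K2 + [H⁺]²/(K1K2)) = 1 / (1 + 10^+1.26 + 10^-0.72)
   = 1 / (1 + 18.197 + 0.19055) = 1/19.388 = 0.05158

α₂ = 0.0516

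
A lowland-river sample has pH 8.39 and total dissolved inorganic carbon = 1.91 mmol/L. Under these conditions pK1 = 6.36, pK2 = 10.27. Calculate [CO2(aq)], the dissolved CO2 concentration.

α₀ = 1 / (1 + K1/[H⁺] + K1K2/[H⁺]²) = 1 / (1 + 10^+2.03 + 10^+0.15)
   = 1 / (1 + 107.15 + 1.4125) = 1/109.56 = 0.009127
[CO2*] = α₀ × DIC = 0.009127 × 1.91 = 0.0174 mmol/L = 17.4 μmol/L

[CO2*] = 17.4 μmol/L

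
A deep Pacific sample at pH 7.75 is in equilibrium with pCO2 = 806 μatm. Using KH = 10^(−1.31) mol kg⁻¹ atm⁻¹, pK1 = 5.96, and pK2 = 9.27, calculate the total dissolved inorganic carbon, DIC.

DIC = 2.55 mmol/kg

[CO2*] = KH · pCO2 = 10^(−1.31) × 806×10^-6 = 3.948×10^-5 mol/kg
α₀ = 1/(1 + K1/[H⁺] + K1K2/[H⁺]²) = 1/(1 + 10^+1.79 + 10^+0.27) = 0.01550
DIC = [CO2*]/α₀ = 3.948×10^-5 / 0.01550 = 2.55 mmol/kg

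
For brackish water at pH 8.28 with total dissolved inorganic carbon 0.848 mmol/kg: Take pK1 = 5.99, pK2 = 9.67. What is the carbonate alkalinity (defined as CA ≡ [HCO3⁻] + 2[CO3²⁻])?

CA = [HCO3⁻] + 2[CO3²⁻] = (α₁ + 2α₂)·DIC
At pH 8.28: [H⁺]/K1 = 10^-2.29 = 0.0051286, K2/[H⁺] = 10^-1.39 = 0.040738
α₁ = 1/(1 + 0.0051286 + 0.040738) = 1/1.0459 = 0.9561; α₂ = α₁·K2/[H⁺] = 0.03895
α₁ + 2α₂ = 1.0340
CA = 1.0340 × 0.848 = 0.877 mmol/kg

CA = 0.877 mmol/kg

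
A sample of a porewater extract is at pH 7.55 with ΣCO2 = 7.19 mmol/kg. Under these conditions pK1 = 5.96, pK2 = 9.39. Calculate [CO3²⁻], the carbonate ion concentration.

α₂ = 1 / (1 + [H⁺]/K2 + [H⁺]²/(K1K2)) = 1 / (1 + 10^+1.84 + 10^+0.25)
   = 1 / (1 + 69.183 + 1.7783) = 1/71.961 = 0.01390
[CO3²⁻] = α₂ × DIC = 0.01390 × 7.19 = 0.0999 mmol/kg

[CO3²⁻] = 0.0999 mmol/kg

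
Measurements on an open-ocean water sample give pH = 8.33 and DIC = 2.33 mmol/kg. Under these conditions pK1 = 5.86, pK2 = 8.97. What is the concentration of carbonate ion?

[CO3²⁻] = 0.433 mmol/kg

α₂ = 1 / (1 + [H⁺]/K2 + [H⁺]²/(K1K2)) = 1 / (1 + 10^+0.64 + 10^-1.83)
   = 1 / (1 + 4.3652 + 0.014791) = 1/5.3799 = 0.1859
[CO3²⁻] = α₂ × DIC = 0.1859 × 2.33 = 0.433 mmol/kg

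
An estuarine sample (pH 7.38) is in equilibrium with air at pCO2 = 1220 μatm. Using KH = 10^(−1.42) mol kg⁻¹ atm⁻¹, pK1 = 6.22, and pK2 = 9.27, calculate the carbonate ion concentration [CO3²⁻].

[CO2*] = KH · pCO2 = 10^(−1.42) × 1220×10^-6 = 4.638×10^-5 mol/kg
α₀ = 1/(1 + K1/[H⁺] + K1K2/[H⁺]²) = 1/(1 + 10^+1.16 + 10^-0.73) = 0.06394
DIC = [CO2*]/α₀ = 4.638×10^-5 / 0.06394 = 0.7255 mmol/kg
[CO3²⁻] = α₂·DIC; α₂ = 0.01191, so [CO3²⁻] = 0.01191 × 0.7255 = 0.00864 mmol/kg = 8.64 μmol/kg

[CO3²⁻] = 8.64 μmol/kg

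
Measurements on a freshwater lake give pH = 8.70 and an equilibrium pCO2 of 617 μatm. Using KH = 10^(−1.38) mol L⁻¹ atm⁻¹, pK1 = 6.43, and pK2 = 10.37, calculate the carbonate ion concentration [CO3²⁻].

[CO3²⁻] = 0.102 mmol/L

[CO2*] = KH · pCO2 = 10^(−1.38) × 617×10^-6 = 2.572×10^-5 mol/L
α₀ = 1/(1 + K1/[H⁺] + K1K2/[H⁺]²) = 1/(1 + 10^+2.27 + 10^+0.60) = 0.005230
DIC = [CO2*]/α₀ = 2.572×10^-5 / 0.005230 = 4.918 mmol/L
[CO3²⁻] = α₂·DIC; α₂ = 0.02082, so [CO3²⁻] = 0.02082 × 4.918 = 0.102 mmol/L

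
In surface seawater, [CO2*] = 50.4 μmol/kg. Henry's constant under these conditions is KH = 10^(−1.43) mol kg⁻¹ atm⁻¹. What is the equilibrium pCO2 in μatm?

KH = 10^(−1.43) = 3.715×10^-2 mol kg⁻¹ atm⁻¹
pCO2 = [CO2*]/KH = 50.4×10^-6 / 3.715×10^-2 = 1.36×10^-3 atm = 1360 μatm

pCO2 = 1360 μatm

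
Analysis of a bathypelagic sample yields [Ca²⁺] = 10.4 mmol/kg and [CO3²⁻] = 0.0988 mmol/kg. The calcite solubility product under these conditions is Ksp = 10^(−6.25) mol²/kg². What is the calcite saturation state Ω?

Ω = 1.83

Ksp = 10^(−6.25) = 5.623×10^-7
Ω = [Ca²⁺][CO3²⁻]/Ksp = (10.4×10^-3)(0.0988×10^-3) / 5.623×10^-7 = 1.83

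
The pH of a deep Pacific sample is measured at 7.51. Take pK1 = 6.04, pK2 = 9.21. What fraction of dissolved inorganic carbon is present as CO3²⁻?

α₂ = 1 / (1 + [H⁺]/K2 + [H⁺]²/(K1K2)) = 1 / (1 + 10^+1.70 + 10^+0.23)
   = 1 / (1 + 50.119 + 1.6982) = 1/52.817 = 0.01893

α₂ = 0.0189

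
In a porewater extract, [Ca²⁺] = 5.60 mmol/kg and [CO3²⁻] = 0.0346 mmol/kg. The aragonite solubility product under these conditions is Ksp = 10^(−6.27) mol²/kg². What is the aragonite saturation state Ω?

Ω = 0.361

Ksp = 10^(−6.27) = 5.370×10^-7
Ω = [Ca²⁺][CO3²⁻]/Ksp = (5.60×10^-3)(0.0346×10^-3) / 5.370×10^-7 = 0.361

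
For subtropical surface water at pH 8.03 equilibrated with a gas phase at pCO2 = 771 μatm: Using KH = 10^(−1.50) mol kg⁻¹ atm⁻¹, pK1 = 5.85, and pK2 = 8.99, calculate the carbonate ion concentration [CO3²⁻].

[CO3²⁻] = 0.405 mmol/kg

[CO2*] = KH · pCO2 = 10^(−1.50) × 771×10^-6 = 2.438×10^-5 mol/kg
α₀ = 1/(1 + K1/[H⁺] + K1K2/[H⁺]²) = 1/(1 + 10^+2.18 + 10^+1.22) = 0.005919
DIC = [CO2*]/α₀ = 2.438×10^-5 / 0.005919 = 4.119 mmol/kg
[CO3²⁻] = α₂·DIC; α₂ = 0.09823, so [CO3²⁻] = 0.09823 × 4.119 = 0.405 mmol/kg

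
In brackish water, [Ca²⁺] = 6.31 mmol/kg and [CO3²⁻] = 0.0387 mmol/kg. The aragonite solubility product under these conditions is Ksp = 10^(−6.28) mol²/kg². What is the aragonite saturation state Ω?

Ω = 0.465

Ksp = 10^(−6.28) = 5.248×10^-7
Ω = [Ca²⁺][CO3²⁻]/Ksp = (6.31×10^-3)(0.0387×10^-3) / 5.248×10^-7 = 0.465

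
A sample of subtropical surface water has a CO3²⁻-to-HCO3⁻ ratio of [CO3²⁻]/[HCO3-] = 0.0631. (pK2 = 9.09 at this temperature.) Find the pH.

From K2 = [H⁺][CO3²⁻]/[HCO3-]:  pH = pK2 + log₁₀([CO3²⁻]/[HCO3-])
log₁₀(0.0631) = -1.200
pH = 9.09 + (-1.200) = 7.89

pH = 7.89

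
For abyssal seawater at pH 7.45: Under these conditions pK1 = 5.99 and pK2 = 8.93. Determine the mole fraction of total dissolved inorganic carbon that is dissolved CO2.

α₀ = 1 / (1 + K1/[H⁺] + K1K2/[H⁺]²) = 1 / (1 + 10^+1.46 + 10^-0.02)
   = 1 / (1 + 28.840 + 0.95499) = 1/30.795 = 0.03247

α₀ = 0.0325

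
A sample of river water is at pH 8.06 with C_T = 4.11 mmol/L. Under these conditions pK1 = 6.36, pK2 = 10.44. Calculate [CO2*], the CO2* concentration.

α₀ = 1 / (1 + K1/[H⁺] + K1K2/[H⁺]²) = 1 / (1 + 10^+1.70 + 10^-0.68)
   = 1 / (1 + 50.119 + 0.20893) = 1/51.328 = 0.01948
[CO2*] = α₀ × DIC = 0.01948 × 4.11 = 0.0801 mmol/L

[CO2*] = 0.0801 mmol/L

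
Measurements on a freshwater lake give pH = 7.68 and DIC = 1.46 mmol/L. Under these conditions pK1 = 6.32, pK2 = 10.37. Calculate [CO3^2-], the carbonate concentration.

[CO3²⁻] = 2.85 μmol/L

α₂ = 1 / (1 + [H⁺]/K2 + [H⁺]²/(K1K2)) = 1 / (1 + 10^+2.69 + 10^+1.33)
   = 1 / (1 + 489.78 + 21.380) = 1/512.16 = 0.001953
[CO3²⁻] = α₂ × DIC = 0.001953 × 1.46 = 0.00285 mmol/L = 2.85 μmol/L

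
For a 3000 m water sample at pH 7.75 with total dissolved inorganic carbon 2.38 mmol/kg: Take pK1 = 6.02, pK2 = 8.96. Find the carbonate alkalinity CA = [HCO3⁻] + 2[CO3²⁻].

CA = [HCO3⁻] + 2[CO3²⁻] = (α₁ + 2α₂)·DIC
At pH 7.75: [H⁺]/K1 = 10^-1.73 = 0.018621, K2/[H⁺] = 10^-1.21 = 0.061660
α₁ = 1/(1 + 0.018621 + 0.061660) = 1/1.0803 = 0.9257; α₂ = α₁·K2/[H⁺] = 0.05708
α₁ + 2α₂ = 1.0398
CA = 1.0398 × 2.38 = 2.47 mmol/kg

CA = 2.47 mmol/kg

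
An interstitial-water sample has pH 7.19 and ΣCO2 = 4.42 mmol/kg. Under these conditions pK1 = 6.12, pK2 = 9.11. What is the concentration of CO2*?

α₀ = 1 / (1 + K1/[H⁺] + K1K2/[H⁺]²) = 1 / (1 + 10^+1.07 + 10^-0.85)
   = 1 / (1 + 11.749 + 0.14125) = 1/12.890 = 0.07758
[CO2*] = α₀ × DIC = 0.07758 × 4.42 = 0.343 mmol/kg

[CO2*] = 0.343 mmol/kg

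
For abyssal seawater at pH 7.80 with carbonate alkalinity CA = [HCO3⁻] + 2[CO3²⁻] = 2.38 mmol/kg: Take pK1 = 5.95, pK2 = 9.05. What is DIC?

CA = [HCO3⁻] + 2[CO3²⁻] = (α₁ + 2α₂)·DIC
At pH 7.80: [H⁺]/K1 = 10^-1.85 = 0.014125, K2/[H⁺] = 10^-1.25 = 0.056234
α₁ = 1/(1 + 0.014125 + 0.056234) = 1/1.0704 = 0.9343; α₂ = α₁·K2/[H⁺] = 0.05254
α₁ + 2α₂ = 1.0393
DIC = CA / (α₁ + 2α₂) = 2.38 / 1.0393 = 2.29 mmol/kg

DIC = 2.29 mmol/kg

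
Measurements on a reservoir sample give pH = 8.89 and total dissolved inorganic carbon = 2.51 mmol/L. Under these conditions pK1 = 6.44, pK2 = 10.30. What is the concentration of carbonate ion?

α₂ = 1 / (1 + [H⁺]/K2 + [H⁺]²/(K1K2)) = 1 / (1 + 10^+1.41 + 10^-1.04)
   = 1 / (1 + 25.704 + 0.091201) = 1/26.795 = 0.03732
[CO3²⁻] = α₂ × DIC = 0.03732 × 2.51 = 0.0937 mmol/L

[CO3²⁻] = 0.0937 mmol/L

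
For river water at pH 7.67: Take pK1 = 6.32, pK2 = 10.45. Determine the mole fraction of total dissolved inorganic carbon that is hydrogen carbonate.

α₁ = 0.956

α₁ = 1 / (1 + [H⁺]/K1 + K2/[H⁺]) = 1 / (1 + 10^-1.35 + 10^-2.78)
   = 1 / (1 + 0.044668 + 0.0016596) = 1/1.0463 = 0.9557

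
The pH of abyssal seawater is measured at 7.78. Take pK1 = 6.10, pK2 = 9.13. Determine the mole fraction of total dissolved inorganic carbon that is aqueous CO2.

α₀ = 1 / (1 + K1/[H⁺] + K1K2/[H⁺]²) = 1 / (1 + 10^+1.68 + 10^+0.33)
   = 1 / (1 + 47.863 + 2.1380) = 1/51.001 = 0.01961

α₀ = 0.0196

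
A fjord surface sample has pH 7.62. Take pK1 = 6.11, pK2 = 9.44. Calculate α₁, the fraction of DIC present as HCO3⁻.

α₁ = 1 / (1 + [H⁺]/K1 + K2/[H⁺]) = 1 / (1 + 10^-1.51 + 10^-1.82)
   = 1 / (1 + 0.030903 + 0.015136) = 1/1.0460 = 0.9560

α₁ = 0.956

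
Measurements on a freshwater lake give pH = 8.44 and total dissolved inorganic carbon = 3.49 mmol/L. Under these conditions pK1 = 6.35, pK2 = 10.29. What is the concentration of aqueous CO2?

[CO2*] = 0.0278 mmol/L

α₀ = 1 / (1 + K1/[H⁺] + K1K2/[H⁺]²) = 1 / (1 + 10^+2.09 + 10^+0.24)
   = 1 / (1 + 123.03 + 1.7378) = 1/125.76 = 0.007951
[CO2*] = α₀ × DIC = 0.007951 × 3.49 = 0.0278 mmol/L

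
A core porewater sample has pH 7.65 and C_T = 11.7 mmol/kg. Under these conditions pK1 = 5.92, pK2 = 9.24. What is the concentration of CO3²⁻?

[CO3²⁻] = 0.288 mmol/kg

α₂ = 1 / (1 + [H⁺]/K2 + [H⁺]²/(K1K2)) = 1 / (1 + 10^+1.59 + 10^-0.14)
   = 1 / (1 + 38.905 + 0.72444) = 1/40.629 = 0.02461
[CO3²⁻] = α₂ × DIC = 0.02461 × 11.7 = 0.288 mmol/kg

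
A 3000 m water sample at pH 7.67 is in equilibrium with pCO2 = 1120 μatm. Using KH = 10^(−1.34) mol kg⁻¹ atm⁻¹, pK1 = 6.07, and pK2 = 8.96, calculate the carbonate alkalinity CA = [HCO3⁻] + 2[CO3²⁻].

[CO2*] = KH · pCO2 = 10^(−1.34) × 1120×10^-6 = 5.119×10^-5 mol/kg
α₀ = 1/(1 + K1/[H⁺] + K1K2/[H⁺]²) = 1/(1 + 10^+1.60 + 10^+0.31) = 0.02334
DIC = [CO2*]/α₀ = 5.119×10^-5 / 0.02334 = 2.194 mmol/kg
CA = (α₁ + 2α₂)·DIC = (0.9290 + 2×0.04765) × 2.194 = 2.25 mmol/kg

CA = 2.25 mmol/kg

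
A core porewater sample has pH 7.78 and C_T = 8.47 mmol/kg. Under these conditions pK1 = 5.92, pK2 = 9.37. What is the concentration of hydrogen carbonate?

[HCO3⁻] = 8.15 mmol/kg

α₁ = 1 / (1 + [H⁺]/K1 + K2/[H⁺]) = 1 / (1 + 10^-1.86 + 10^-1.59)
   = 1 / (1 + 0.013804 + 0.025704) = 1/1.0395 = 0.9620
[HCO3⁻] = α₁ × DIC = 0.9620 × 8.47 = 8.15 mmol/kg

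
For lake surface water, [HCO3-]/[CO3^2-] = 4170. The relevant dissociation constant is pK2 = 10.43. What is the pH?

pH = 6.81

From K2 = [H⁺][CO3^2-]/[HCO3-]:  pH = pK2 − log₁₀([HCO3-]/[CO3^2-])
log₁₀(4170) = +3.620
pH = 10.43 − (+3.620) = 6.81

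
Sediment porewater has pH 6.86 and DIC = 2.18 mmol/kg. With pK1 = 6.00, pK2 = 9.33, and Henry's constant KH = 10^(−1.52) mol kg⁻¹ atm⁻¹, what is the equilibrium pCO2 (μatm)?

α₀ = 1 / (1 + K1/[H⁺] + K1K2/[H⁺]²) = 1 / (1 + 10^+0.86 + 10^-1.61)
   = 1 / (1 + 7.2444 + 0.024547) = 1/8.2689 = 0.1209
[CO2*] = α₀ × DIC = 0.1209 × 2.18 = 0.2636 mmol/kg
pCO2 = [CO2*]/KH = 2.636×10^-4 / 3.020×10^-2 = 8730 μatm

pCO2 = 8730 μatm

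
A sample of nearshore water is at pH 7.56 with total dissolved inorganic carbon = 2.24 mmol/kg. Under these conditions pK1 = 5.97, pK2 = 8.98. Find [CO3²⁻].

α₂ = 1 / (1 + [H⁺]/K2 + [H⁺]²/(K1K2)) = 1 / (1 + 10^+1.42 + 10^-0.17)
   = 1 / (1 + 26.303 + 0.67608) = 1/27.979 = 0.03574
[CO3²⁻] = α₂ × DIC = 0.03574 × 2.24 = 0.0801 mmol/kg

[CO3²⁻] = 0.0801 mmol/kg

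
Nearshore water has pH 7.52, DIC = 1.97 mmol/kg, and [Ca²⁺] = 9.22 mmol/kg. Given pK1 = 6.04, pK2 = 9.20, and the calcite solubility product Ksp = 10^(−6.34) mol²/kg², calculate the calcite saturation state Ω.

α₂ = 1 / (1 + [H⁺]/K2 + [H⁺]²/(K1K2)) = 1 / (1 + 10^+1.68 + 10^+0.20)
   = 1 / (1 + 47.863 + 1.5849) = 1/50.448 = 0.01982
[CO3²⁻] = α₂ × DIC = 0.01982 × 1.97 = 0.03905 mmol/kg
Ksp = 10^(−6.34) = 4.571×10^-7
Ω = [Ca²⁺][CO3²⁻]/Ksp = (9.22×10^-3)(3.905×10^-5) / 4.571×10^-7 = 0.788

Ω = 0.788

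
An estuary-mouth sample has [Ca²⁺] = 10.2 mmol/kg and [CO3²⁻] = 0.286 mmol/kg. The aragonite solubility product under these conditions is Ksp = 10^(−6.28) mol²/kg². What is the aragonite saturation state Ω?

Ω = 5.56

Ksp = 10^(−6.28) = 5.248×10^-7
Ω = [Ca²⁺][CO3²⁻]/Ksp = (10.2×10^-3)(0.286×10^-3) / 5.248×10^-7 = 5.56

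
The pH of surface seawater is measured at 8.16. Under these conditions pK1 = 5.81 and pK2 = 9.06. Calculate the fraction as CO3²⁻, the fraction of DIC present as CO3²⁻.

α₂ = 1 / (1 + [H⁺]/K2 + [H⁺]²/(K1K2)) = 1 / (1 + 10^+0.90 + 10^-1.45)
   = 1 / (1 + 7.9433 + 0.035481) = 1/8.9788 = 0.1114

α₂ = 0.111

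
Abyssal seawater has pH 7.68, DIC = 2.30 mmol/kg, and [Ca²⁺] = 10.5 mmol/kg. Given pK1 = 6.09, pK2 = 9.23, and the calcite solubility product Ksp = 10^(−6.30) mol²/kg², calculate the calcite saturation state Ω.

Ω = 1.29

α₂ = 1 / (1 + [H⁺]/K2 + [H⁺]²/(K1K2)) = 1 / (1 + 10^+1.55 + 10^-0.04)
   = 1 / (1 + 35.481 + 0.91201) = 1/37.393 = 0.02674
[CO3²⁻] = α₂ × DIC = 0.02674 × 2.30 = 0.06151 mmol/kg
Ksp = 10^(−6.30) = 5.012×10^-7
Ω = [Ca²⁺][CO3²⁻]/Ksp = (10.5×10^-3)(6.151×10^-5) / 5.012×10^-7 = 1.29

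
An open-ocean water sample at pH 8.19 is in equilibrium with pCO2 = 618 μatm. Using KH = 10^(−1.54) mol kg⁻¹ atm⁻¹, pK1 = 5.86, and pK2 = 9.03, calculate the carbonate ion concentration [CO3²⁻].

[CO2*] = KH · pCO2 = 10^(−1.54) × 618×10^-6 = 1.782×10^-5 mol/kg
α₀ = 1/(1 + K1/[H⁺] + K1K2/[H⁺]²) = 1/(1 + 10^+2.33 + 10^+1.49) = 0.004070
DIC = [CO2*]/α₀ = 1.782×10^-5 / 0.004070 = 4.379 mmol/kg
[CO3²⁻] = α₂·DIC; α₂ = 0.1258, so [CO3²⁻] = 0.1258 × 4.379 = 0.551 mmol/kg

[CO3²⁻] = 0.551 mmol/kg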